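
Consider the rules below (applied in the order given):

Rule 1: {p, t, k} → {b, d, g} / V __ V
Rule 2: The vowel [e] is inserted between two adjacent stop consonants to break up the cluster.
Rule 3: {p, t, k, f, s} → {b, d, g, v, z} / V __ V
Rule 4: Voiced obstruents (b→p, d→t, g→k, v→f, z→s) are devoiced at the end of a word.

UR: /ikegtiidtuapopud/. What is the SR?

Rule 1 (intervocalic voicing): /k/ is a voiceless stop between vowels /i/ and /e/, so it voices to [g]. /p/ is a voiceless stop between vowels /a/ and /o/, so it voices to [b]. /p/ is a voiceless stop between vowels /o/ and /u/, so it voices to [b]. /ikegtiidtuapopud/ → igegtiidtuabobud.
Rule 2 (stop-cluster e-epenthesis): /g/ and /t/ form a stop–stop cluster, so [e] is inserted between them. /d/ and /t/ form a stop–stop cluster, so [e] is inserted between them. /igegtiidtuabobud/ → igegetiidetuabobud.
Rule 3 (intervocalic voicing): /t/ is a voiceless obstruent between vowels /e/ and /i/, so it voices to [d]. /t/ is a voiceless obstruent between vowels /e/ and /u/, so it voices to [d]. /igegetiidetuabobud/ → igegediideduabobud.
Rule 4 (final devoicing): /d/ is a voiced obstruent in word-final position, so it devoices to [t]. /igegediideduabobud/ → igegediideduabobut.

igegediideduabobut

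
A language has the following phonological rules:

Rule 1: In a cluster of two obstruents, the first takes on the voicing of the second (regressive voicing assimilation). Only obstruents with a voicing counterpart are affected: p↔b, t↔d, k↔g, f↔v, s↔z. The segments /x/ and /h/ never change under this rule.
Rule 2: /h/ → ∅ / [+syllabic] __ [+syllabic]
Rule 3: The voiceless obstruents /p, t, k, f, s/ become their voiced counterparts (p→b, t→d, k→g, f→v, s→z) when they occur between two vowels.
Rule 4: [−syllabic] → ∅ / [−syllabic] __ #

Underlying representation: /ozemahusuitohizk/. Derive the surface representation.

ozemauzuidois

Rule 1 (regressive voicing assimilation): /z/ precedes the voiceless obstruent /k/, so it devoices to [s] by assimilation. /ozemahusuitohizk/ → ozemahusuitohisk.
Rule 2 (intervocalic h-deletion): /h/ occurs between vowels /a/ and /u/, so it deletes. /h/ occurs between vowels /o/ and /i/, so it deletes. /ozemahusuitohisk/ → ozemausuitoisk.
Rule 3 (intervocalic voicing): /s/ is a voiceless obstruent between vowels /u/ and /u/, so it voices to [z]. /t/ is a voiceless obstruent between vowels /i/ and /o/, so it voices to [d]. /ozemausuitoisk/ → ozemauzuidoisk.
Rule 4 (final cluster simplification): /k/ is the second consonant of a word-final cluster /sk/, so it deletes. /ozemauzuidoisk/ → ozemauzuidois.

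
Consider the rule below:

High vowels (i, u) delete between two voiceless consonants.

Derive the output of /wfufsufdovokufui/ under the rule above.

/u/ is a high vowel flanked by voiceless consonants /f/ and /f/, so it deletes.
/u/ is a high vowel flanked by voiceless consonants /s/ and /f/, so it deletes.
/u/ is a high vowel flanked by voiceless consonants /k/ and /f/, so it deletes.
Surface form: [wffsfdovokfui].

wffsfdovokfui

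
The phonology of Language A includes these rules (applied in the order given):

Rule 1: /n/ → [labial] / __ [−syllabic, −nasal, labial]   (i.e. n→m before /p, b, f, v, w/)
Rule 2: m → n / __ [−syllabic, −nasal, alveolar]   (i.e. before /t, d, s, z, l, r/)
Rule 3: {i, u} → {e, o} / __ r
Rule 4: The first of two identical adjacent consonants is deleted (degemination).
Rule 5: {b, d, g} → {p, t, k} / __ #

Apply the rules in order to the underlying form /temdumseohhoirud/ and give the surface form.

tendunseohoerut

Rule 1 (nasal place assimilation): no segment meets the environment; /temdumseohhoirud/ is unchanged.
Rule 2 (nasal place assimilation): /m/ precedes the alveolar consonant /d/, so it assimilates in place to [n]. /m/ precedes the alveolar consonant /s/, so it assimilates in place to [n]. /temdumseohhoirud/ → tendunseohhoirud.
Rule 3 (pre-rhotic lowering): /i/ is a high vowel immediately before /r/, so it lowers to [e]. /tendunseohhoirud/ → tendunseohhoerud.
Rule 4 (degemination): /hh/ is a geminate; the first /h/ deletes. /tendunseohhoerud/ → tendunseohoerud.
Rule 5 (final devoicing): /d/ is a voiced stop in word-final position, so it devoices to [t]. /tendunseohoerud/ → tendunseohoerut.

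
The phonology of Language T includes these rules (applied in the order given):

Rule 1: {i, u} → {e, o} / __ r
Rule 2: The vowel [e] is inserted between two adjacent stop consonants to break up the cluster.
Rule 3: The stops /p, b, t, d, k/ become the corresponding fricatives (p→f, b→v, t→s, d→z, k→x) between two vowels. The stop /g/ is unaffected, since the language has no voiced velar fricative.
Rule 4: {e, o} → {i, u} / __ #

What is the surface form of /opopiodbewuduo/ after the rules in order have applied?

Rule 1 (pre-rhotic lowering): no segment meets the environment; /opopiodbewuduo/ is unchanged.
Rule 2 (stop-cluster e-epenthesis): /d/ and /b/ form a stop–stop cluster, so [e] is inserted between them. /opopiodbewuduo/ → opopiodebewuduo.
Rule 3 (intervocalic spirantization): /p/ is a stop between vowels /o/ and /o/, so it spirantizes to the fricative [f]. /p/ is a stop between vowels /o/ and /i/, so it spirantizes to the fricative [f]. /d/ is a stop between vowels /o/ and /e/, so it spirantizes to the fricative [z]. /b/ is a stop between vowels /e/ and /e/, so it spirantizes to the fricative [v]. /d/ is a stop between vowels /u/ and /u/, so it spirantizes to the fricative [z]. /opopiodebewuduo/ → ofofiozevewuzuo.
Rule 4 (final vowel raising): /o/ is a mid vowel in word-final position, so it raises to [u]. /ofofiozevewuzuo/ → ofofiozevewuzuu.

ofofiozevewuzuu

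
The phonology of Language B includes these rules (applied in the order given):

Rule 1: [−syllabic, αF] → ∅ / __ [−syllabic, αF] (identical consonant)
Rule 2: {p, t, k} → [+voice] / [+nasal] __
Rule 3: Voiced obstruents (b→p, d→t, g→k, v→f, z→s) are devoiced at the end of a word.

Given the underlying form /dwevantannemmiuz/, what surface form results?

dwevandanemius

Rule 1 (degemination): /nn/ is a geminate; the first /n/ deletes. /mm/ is a geminate; the first /m/ deletes. /dwevantannemmiuz/ → dwevantanemiuz.
Rule 2 (post-nasal voicing): /t/ is a voiceless stop immediately after the nasal /n/, so it voices to [d]. /dwevantanemiuz/ → dwevandanemiuz.
Rule 3 (final devoicing): /z/ is a voiced obstruent in word-final position, so it devoices to [s]. /dwevandanemiuz/ → dwevandanemius.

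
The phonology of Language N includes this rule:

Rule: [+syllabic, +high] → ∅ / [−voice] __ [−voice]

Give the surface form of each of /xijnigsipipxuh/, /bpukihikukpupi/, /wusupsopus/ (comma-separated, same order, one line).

xijnigsppxh, bpkhkkppi, wuspsops

/xijnigsipipxuh/: /i/ is a high vowel flanked by voiceless consonants /s/ and /p/, so it deletes. /i/ is a high vowel flanked by voiceless consonants /p/ and /p/, so it deletes. /u/ is a high vowel flanked by voiceless consonants /x/ and /h/, so it deletes. → [xijnigsppxh].
/bpukihikukpupi/: /u/ is a high vowel flanked by voiceless consonants /p/ and /k/, so it deletes. /i/ is a high vowel flanked by voiceless consonants /k/ and /h/, so it deletes. /i/ is a high vowel flanked by voiceless consonants /h/ and /k/, so it deletes. /u/ is a high vowel flanked by voiceless consonants /k/ and /k/, so it deletes. /u/ is a high vowel flanked by voiceless consonants /p/ and /p/, so it deletes. → [bpkhkkppi].
/wusupsopus/: /u/ is a high vowel flanked by voiceless consonants /s/ and /p/, so it deletes. /u/ is a high vowel flanked by voiceless consonants /p/ and /s/, so it deletes. → [wuspsops].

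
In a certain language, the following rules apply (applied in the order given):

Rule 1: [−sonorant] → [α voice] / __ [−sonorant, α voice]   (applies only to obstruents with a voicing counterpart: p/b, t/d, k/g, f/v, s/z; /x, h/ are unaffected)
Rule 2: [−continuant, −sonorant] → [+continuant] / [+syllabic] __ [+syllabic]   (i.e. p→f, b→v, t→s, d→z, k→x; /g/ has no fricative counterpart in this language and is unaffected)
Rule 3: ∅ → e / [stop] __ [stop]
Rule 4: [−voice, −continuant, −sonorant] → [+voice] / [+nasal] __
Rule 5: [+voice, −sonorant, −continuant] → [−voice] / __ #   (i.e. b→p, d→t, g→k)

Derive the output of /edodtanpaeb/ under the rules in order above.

ezotetanbaep

Rule 1 (regressive voicing assimilation): /d/ precedes the voiceless obstruent /t/, so it devoices to [t] by assimilation. /edodtanpaeb/ → edottanpaeb.
Rule 2 (intervocalic spirantization): /d/ is a stop between vowels /e/ and /o/, so it spirantizes to the fricative [z]. /edottanpaeb/ → ezottanpaeb.
Rule 3 (stop-cluster e-epenthesis): /t/ and /t/ form a stop–stop cluster, so [e] is inserted between them. /ezottanpaeb/ → ezotetanpaeb.
Rule 4 (post-nasal voicing): /p/ is a voiceless stop immediately after the nasal /n/, so it voices to [b]. /ezotetanpaeb/ → ezotetanbaeb.
Rule 5 (final devoicing): /b/ is a voiced stop in word-final position, so it devoices to [p]. /ezotetanbaeb/ → ezotetanbaep.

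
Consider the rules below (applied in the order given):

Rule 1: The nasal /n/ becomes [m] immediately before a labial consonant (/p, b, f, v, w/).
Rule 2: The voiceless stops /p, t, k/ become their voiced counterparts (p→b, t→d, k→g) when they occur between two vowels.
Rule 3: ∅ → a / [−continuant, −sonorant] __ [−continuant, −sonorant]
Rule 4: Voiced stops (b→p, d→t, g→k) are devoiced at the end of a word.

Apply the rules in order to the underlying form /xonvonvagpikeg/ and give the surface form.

xomvomvagapigek

Rule 1 (nasal place assimilation): /n/ precedes the labial consonant /v/, so it assimilates in place to [m]. /n/ precedes the labial consonant /v/, so it assimilates in place to [m]. /xonvonvagpikeg/ → xomvomvagpikeg.
Rule 2 (intervocalic voicing): /k/ is a voiceless stop between vowels /i/ and /e/, so it voices to [g]. /xomvomvagpikeg/ → xomvomvagpigeg.
Rule 3 (stop-cluster a-epenthesis): /g/ and /p/ form a stop–stop cluster, so [a] is inserted between them. /xomvomvagpigeg/ → xomvomvagapigeg.
Rule 4 (final devoicing): /g/ is a voiced stop in word-final position, so it devoices to [k]. /xomvomvagapigeg/ → xomvomvagapigek.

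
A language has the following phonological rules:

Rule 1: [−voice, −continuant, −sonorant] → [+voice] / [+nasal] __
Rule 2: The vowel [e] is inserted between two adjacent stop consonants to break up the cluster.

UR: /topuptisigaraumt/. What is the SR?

topupetisigaraumd

Rule 1 (post-nasal voicing): /t/ is a voiceless stop immediately after the nasal /m/, so it voices to [d]. /topuptisigaraumt/ → topuptisigaraumd.
Rule 2 (stop-cluster e-epenthesis): /p/ and /t/ form a stop–stop cluster, so [e] is inserted between them. /topuptisigaraumd/ → topupetisigaraumd.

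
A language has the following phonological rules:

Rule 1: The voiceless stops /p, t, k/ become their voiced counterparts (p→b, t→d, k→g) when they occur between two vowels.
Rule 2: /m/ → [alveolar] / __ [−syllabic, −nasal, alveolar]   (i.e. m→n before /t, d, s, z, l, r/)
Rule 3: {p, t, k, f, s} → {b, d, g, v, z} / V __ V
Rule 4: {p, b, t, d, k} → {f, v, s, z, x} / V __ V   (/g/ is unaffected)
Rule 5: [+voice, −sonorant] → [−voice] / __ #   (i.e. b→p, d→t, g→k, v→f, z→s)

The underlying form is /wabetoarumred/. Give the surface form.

wavezoarunret

Rule 1 (intervocalic voicing): /t/ is a voiceless stop between vowels /e/ and /o/, so it voices to [d]. /wabetoarumred/ → wabedoarumred.
Rule 2 (nasal place assimilation): /m/ precedes the alveolar consonant /r/, so it assimilates in place to [n]. /wabedoarumred/ → wabedoarunred.
Rule 3 (intervocalic voicing): no segment meets the environment; /wabedoarunred/ is unchanged.
Rule 4 (intervocalic spirantization): /b/ is a stop between vowels /a/ and /e/, so it spirantizes to the fricative [v]. /d/ is a stop between vowels /e/ and /o/, so it spirantizes to the fricative [z]. /wabedoarunred/ → wavezoarunred.
Rule 5 (final devoicing): /d/ is a voiced obstruent in word-final position, so it devoices to [t]. /wavezoarunred/ → wavezoarunret.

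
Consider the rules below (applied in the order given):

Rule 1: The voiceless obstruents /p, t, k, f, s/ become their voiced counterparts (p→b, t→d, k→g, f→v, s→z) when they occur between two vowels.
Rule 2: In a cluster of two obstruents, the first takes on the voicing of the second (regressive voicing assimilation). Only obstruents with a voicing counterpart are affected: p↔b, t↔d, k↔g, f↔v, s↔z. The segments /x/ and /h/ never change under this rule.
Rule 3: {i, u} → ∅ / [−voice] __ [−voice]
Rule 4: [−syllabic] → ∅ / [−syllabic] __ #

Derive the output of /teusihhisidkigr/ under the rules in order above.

teuzihhizitkig

Rule 1 (intervocalic voicing): /s/ is a voiceless obstruent between vowels /u/ and /i/, so it voices to [z]. /s/ is a voiceless obstruent between vowels /i/ and /i/, so it voices to [z]. /teusihhisidkigr/ → teuzihhizidkigr.
Rule 2 (regressive voicing assimilation): /d/ precedes the voiceless obstruent /k/, so it devoices to [t] by assimilation. /teuzihhizidkigr/ → teuzihhizitkigr.
Rule 3 (high vowel syncope): no segment meets the environment; /teuzihhizitkigr/ is unchanged.
Rule 4 (final cluster simplification): /r/ is the second consonant of a word-final cluster /gr/, so it deletes. /teuzihhizitkigr/ → teuzihhizitkig.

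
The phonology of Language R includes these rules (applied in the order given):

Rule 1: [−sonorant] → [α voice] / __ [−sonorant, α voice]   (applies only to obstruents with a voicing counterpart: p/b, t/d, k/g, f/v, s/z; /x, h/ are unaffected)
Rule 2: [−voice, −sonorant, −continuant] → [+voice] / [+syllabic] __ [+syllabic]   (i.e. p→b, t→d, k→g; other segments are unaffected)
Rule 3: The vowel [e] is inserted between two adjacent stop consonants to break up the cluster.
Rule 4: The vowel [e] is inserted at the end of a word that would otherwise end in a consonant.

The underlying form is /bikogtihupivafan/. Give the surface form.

bigoketihubivafane

Rule 1 (regressive voicing assimilation): /g/ precedes the voiceless obstruent /t/, so it devoices to [k] by assimilation. /bikogtihupivafan/ → bikoktihupivafan.
Rule 2 (intervocalic voicing): /k/ is a voiceless stop between vowels /i/ and /o/, so it voices to [g]. /p/ is a voiceless stop between vowels /u/ and /i/, so it voices to [b]. /bikoktihupivafan/ → bigoktihubivafan.
Rule 3 (stop-cluster e-epenthesis): /k/ and /t/ form a stop–stop cluster, so [e] is inserted between them. /bigoktihubivafan/ → bigoketihubivafan.
Rule 4 (final e-epenthesis): the form ends in the consonant /n/, so [e] is inserted word-finally. /bigoketihubivafan/ → bigoketihubivafane.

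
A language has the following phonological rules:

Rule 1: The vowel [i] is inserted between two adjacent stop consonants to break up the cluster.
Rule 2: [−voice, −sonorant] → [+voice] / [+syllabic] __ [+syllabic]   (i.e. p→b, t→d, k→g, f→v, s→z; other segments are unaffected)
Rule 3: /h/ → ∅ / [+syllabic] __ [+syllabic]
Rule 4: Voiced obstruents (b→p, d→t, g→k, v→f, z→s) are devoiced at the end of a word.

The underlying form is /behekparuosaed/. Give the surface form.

beegibaruozaet

Rule 1 (stop-cluster i-epenthesis): /k/ and /p/ form a stop–stop cluster, so [i] is inserted between them. /behekparuosaed/ → behekiparuosaed.
Rule 2 (intervocalic voicing): /k/ is a voiceless obstruent between vowels /e/ and /i/, so it voices to [g]. /p/ is a voiceless obstruent between vowels /i/ and /a/, so it voices to [b]. /s/ is a voiceless obstruent between vowels /o/ and /a/, so it voices to [z]. /behekiparuosaed/ → behegibaruozaed.
Rule 3 (intervocalic h-deletion): /h/ occurs between vowels /e/ and /e/, so it deletes. /behegibaruozaed/ → beegibaruozaed.
Rule 4 (final devoicing): /d/ is a voiced obstruent in word-final position, so it devoices to [t]. /beegibaruozaed/ → beegibaruozaet.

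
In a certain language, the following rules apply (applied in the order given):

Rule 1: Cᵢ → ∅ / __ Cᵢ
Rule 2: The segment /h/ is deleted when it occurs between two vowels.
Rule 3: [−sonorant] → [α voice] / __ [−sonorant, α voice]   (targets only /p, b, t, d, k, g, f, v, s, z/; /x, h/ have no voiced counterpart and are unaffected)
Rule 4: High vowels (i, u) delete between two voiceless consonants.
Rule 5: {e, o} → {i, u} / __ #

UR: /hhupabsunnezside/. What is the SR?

Rule 1 (degemination): /hh/ is a geminate; the first /h/ deletes. /nn/ is a geminate; the first /n/ deletes. /hhupabsunnezside/ → hupabsunezside.
Rule 2 (intervocalic h-deletion): no segment meets the environment; /hupabsunezside/ is unchanged.
Rule 3 (regressive voicing assimilation): /b/ precedes the voiceless obstruent /s/, so it devoices to [p] by assimilation. /z/ precedes the voiceless obstruent /s/, so it devoices to [s] by assimilation. /hupabsunezside/ → hupapsunesside.
Rule 4 (high vowel syncope): /u/ is a high vowel flanked by voiceless consonants /h/ and /p/, so it deletes. /hupapsunesside/ → hpapsunesside.
Rule 5 (final vowel raising): /e/ is a mid vowel in word-final position, so it raises to [i]. /hpapsunesside/ → hpapsunessidi.

hpapsunessidi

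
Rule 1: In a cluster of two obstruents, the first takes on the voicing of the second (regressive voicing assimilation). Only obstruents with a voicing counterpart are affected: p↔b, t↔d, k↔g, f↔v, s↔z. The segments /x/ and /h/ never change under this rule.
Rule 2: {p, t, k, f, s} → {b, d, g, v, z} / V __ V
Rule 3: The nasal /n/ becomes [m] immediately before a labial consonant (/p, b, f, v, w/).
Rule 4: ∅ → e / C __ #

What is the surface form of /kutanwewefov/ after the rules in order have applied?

kudamwewevove

Rule 1 (regressive voicing assimilation): no segment meets the environment; /kutanwewefov/ is unchanged.
Rule 2 (intervocalic voicing): /t/ is a voiceless obstruent between vowels /u/ and /a/, so it voices to [d]. /f/ is a voiceless obstruent between vowels /e/ and /o/, so it voices to [v]. /kutanwewefov/ → kudanwewevov.
Rule 3 (nasal place assimilation): /n/ precedes the labial consonant /w/, so it assimilates in place to [m]. /kudanwewevov/ → kudamwewevov.
Rule 4 (final e-epenthesis): the form ends in the consonant /v/, so [e] is inserted word-finally. /kudamwewevov/ → kudamwewevove.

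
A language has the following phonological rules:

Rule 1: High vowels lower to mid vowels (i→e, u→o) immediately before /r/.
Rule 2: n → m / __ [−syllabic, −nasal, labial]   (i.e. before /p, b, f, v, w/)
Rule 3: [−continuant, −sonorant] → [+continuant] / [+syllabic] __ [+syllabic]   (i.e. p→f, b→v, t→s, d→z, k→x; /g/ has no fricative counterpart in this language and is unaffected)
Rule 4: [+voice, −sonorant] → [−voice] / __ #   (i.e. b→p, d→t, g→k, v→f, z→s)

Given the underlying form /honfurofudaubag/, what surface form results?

homforofuzauvak

Rule 1 (pre-rhotic lowering): /u/ is a high vowel immediately before /r/, so it lowers to [o]. /honfurofudaubag/ → honforofudaubag.
Rule 2 (nasal place assimilation): /n/ precedes the labial consonant /f/, so it assimilates in place to [m]. /honforofudaubag/ → homforofudaubag.
Rule 3 (intervocalic spirantization): /d/ is a stop between vowels /u/ and /a/, so it spirantizes to the fricative [z]. /b/ is a stop between vowels /u/ and /a/, so it spirantizes to the fricative [v]. /homforofudaubag/ → homforofuzauvag.
Rule 4 (final devoicing): /g/ is a voiced obstruent in word-final position, so it devoices to [k]. /homforofuzauvag/ → homforofuzauvak.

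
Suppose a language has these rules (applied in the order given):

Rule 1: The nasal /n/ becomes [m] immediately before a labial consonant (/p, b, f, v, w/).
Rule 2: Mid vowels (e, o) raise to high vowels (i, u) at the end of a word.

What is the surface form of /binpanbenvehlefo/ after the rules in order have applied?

Rule 1 (nasal place assimilation): /n/ precedes the labial consonant /p/, so it assimilates in place to [m]. /n/ precedes the labial consonant /b/, so it assimilates in place to [m]. /n/ precedes the labial consonant /v/, so it assimilates in place to [m]. /binpanbenvehlefo/ → bimpambemvehlefo.
Rule 2 (final vowel raising): /o/ is a mid vowel in word-final position, so it raises to [u]. /bimpambemvehlefo/ → bimpambemvehlefu.

bimpambemvehlefu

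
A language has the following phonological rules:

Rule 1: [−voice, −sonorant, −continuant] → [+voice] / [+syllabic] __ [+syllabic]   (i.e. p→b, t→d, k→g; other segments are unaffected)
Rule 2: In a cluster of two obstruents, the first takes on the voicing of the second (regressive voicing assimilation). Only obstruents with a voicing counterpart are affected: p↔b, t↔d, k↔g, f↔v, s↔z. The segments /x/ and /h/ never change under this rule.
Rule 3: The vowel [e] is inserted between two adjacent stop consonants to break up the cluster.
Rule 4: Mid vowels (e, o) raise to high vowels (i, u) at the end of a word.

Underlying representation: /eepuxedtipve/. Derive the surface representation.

Rule 1 (intervocalic voicing): /p/ is a voiceless stop between vowels /e/ and /u/, so it voices to [b]. /eepuxedtipve/ → eebuxedtipve.
Rule 2 (regressive voicing assimilation): /d/ precedes the voiceless obstruent /t/, so it devoices to [t] by assimilation. /p/ precedes the voiced obstruent /v/, so it voices to [b] by assimilation. /eebuxedtipve/ → eebuxettibve.
Rule 3 (stop-cluster e-epenthesis): /t/ and /t/ form a stop–stop cluster, so [e] is inserted between them. /eebuxettibve/ → eebuxetetibve.
Rule 4 (final vowel raising): /e/ is a mid vowel in word-final position, so it raises to [i]. /eebuxetetibve/ → eebuxetetibvi.

eebuxetetibvi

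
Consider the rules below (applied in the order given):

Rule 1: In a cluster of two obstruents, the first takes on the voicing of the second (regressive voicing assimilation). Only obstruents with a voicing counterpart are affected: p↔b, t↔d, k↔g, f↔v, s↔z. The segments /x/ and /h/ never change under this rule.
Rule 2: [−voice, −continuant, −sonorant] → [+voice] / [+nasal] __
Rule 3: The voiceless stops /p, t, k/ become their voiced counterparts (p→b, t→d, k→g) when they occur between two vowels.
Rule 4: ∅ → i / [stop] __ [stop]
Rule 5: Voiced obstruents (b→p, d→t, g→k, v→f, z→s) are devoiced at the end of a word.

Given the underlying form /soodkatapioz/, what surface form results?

sootikadabios

Rule 1 (regressive voicing assimilation): /d/ precedes the voiceless obstruent /k/, so it devoices to [t] by assimilation. /soodkatapioz/ → sootkatapioz.
Rule 2 (post-nasal voicing): no segment meets the environment; /sootkatapioz/ is unchanged.
Rule 3 (intervocalic voicing): /t/ is a voiceless stop between vowels /a/ and /a/, so it voices to [d]. /p/ is a voiceless stop between vowels /a/ and /i/, so it voices to [b]. /sootkatapioz/ → sootkadabioz.
Rule 4 (stop-cluster i-epenthesis): /t/ and /k/ form a stop–stop cluster, so [i] is inserted between them. /sootkadabioz/ → sootikadabioz.
Rule 5 (final devoicing): /z/ is a voiced obstruent in word-final position, so it devoices to [s]. /sootikadabioz/ → sootikadabios.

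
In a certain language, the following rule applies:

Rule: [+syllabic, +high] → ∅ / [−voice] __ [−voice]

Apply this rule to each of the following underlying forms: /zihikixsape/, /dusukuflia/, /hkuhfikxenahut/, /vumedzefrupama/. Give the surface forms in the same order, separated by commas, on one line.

/zihikixsape/: /i/ is a high vowel flanked by voiceless consonants /h/ and /k/, so it deletes. /i/ is a high vowel flanked by voiceless consonants /k/ and /x/, so it deletes. → [zihkxsape].
/dusukuflia/: /u/ is a high vowel flanked by voiceless consonants /s/ and /k/, so it deletes. /u/ is a high vowel flanked by voiceless consonants /k/ and /f/, so it deletes. → [duskflia].
/hkuhfikxenahut/: /u/ is a high vowel flanked by voiceless consonants /k/ and /h/, so it deletes. /i/ is a high vowel flanked by voiceless consonants /f/ and /k/, so it deletes. /u/ is a high vowel flanked by voiceless consonants /h/ and /t/, so it deletes. → [hkhfkxenaht].
/vumedzefrupama/: the rule's environment is not met; surfaces unchanged as [vumedzefrupama].

zihkxsape, duskflia, hkhfkxenaht, vumedzefrupama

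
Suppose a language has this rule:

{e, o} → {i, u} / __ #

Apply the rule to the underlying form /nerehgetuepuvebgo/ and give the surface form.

/o/ is a mid vowel in word-final position, so it raises to [u].
The other instances of /e/ do not occur in the required environment and remain unchanged.
Surface form: [nerehgetuepuvebgu].

nerehgetuepuvebgu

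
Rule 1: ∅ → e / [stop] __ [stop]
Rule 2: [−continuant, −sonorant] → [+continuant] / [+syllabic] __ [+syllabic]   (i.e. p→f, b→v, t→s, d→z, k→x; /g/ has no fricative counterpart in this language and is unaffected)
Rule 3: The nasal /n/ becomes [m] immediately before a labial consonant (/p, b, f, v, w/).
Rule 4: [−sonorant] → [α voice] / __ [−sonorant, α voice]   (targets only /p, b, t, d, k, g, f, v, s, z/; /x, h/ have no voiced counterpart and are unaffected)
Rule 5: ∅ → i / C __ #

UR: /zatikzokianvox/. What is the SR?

zasigzoxiamvoxi

Rule 1 (stop-cluster e-epenthesis): no segment meets the environment; /zatikzokianvox/ is unchanged.
Rule 2 (intervocalic spirantization): /t/ is a stop between vowels /a/ and /i/, so it spirantizes to the fricative [s]. /k/ is a stop between vowels /o/ and /i/, so it spirantizes to the fricative [x]. /zatikzokianvox/ → zasikzoxianvox.
Rule 3 (nasal place assimilation): /n/ precedes the labial consonant /v/, so it assimilates in place to [m]. /zasikzoxianvox/ → zasikzoxiamvox.
Rule 4 (regressive voicing assimilation): /k/ precedes the voiced obstruent /z/, so it voices to [g] by assimilation. /zasikzoxiamvox/ → zasigzoxiamvox.
Rule 5 (final i-epenthesis): the form ends in the consonant /x/, so [i] is inserted word-finally. /zasigzoxiamvox/ → zasigzoxiamvoxi.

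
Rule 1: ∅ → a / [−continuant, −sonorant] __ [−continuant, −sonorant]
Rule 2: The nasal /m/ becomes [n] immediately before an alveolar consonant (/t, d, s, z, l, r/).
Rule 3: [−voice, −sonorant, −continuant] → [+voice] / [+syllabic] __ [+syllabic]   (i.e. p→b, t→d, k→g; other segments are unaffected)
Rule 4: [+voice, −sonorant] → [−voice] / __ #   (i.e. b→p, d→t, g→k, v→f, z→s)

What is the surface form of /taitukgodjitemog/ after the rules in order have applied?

taidugagodjidemok

Rule 1 (stop-cluster a-epenthesis): /k/ and /g/ form a stop–stop cluster, so [a] is inserted between them. /taitukgodjitemog/ → taitukagodjitemog.
Rule 2 (nasal place assimilation): no segment meets the environment; /taitukagodjitemog/ is unchanged.
Rule 3 (intervocalic voicing): /t/ is a voiceless stop between vowels /i/ and /u/, so it voices to [d]. /k/ is a voiceless stop between vowels /u/ and /a/, so it voices to [g]. /t/ is a voiceless stop between vowels /i/ and /e/, so it voices to [d]. /taitukagodjitemog/ → taidugagodjidemog.
Rule 4 (final devoicing): /g/ is a voiced obstruent in word-final position, so it devoices to [k]. /taidugagodjidemog/ → taidugagodjidemok.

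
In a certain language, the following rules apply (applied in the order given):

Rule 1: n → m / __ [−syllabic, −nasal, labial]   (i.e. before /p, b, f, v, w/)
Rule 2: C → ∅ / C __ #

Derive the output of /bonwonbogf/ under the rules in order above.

bomwombog

Rule 1 (nasal place assimilation): /n/ precedes the labial consonant /w/, so it assimilates in place to [m]. /n/ precedes the labial consonant /b/, so it assimilates in place to [m]. /bonwonbogf/ → bomwombogf.
Rule 2 (final cluster simplification): /f/ is the second consonant of a word-final cluster /gf/, so it deletes. /bomwombogf/ → bomwombog.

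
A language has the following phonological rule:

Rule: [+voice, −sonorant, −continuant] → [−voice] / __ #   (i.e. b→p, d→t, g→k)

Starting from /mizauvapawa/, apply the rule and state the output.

No segment of /mizauvapawa/ meets the structural description of the rule, so the form surfaces unchanged.

mizauvapawa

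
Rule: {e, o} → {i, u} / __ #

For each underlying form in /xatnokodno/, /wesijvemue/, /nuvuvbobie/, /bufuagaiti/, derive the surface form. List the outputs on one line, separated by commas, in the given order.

/xatnokodno/: /o/ is a mid vowel in word-final position, so it raises to [u]. → [xatnokodnu].
/wesijvemue/: /e/ is a mid vowel in word-final position, so it raises to [i]. → [wesijvemui].
/nuvuvbobie/: /e/ is a mid vowel in word-final position, so it raises to [i]. → [nuvuvbobii].
/bufuagaiti/: the rule's environment is not met; surfaces unchanged as [bufuagaiti].

xatnokodnu, wesijvemui, nuvuvbobii, bufuagaiti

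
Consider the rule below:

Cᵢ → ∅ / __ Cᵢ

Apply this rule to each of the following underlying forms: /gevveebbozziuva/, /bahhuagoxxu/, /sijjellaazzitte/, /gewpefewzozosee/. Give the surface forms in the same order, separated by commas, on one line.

/gevveebbozziuva/: /vv/ is a geminate; the first /v/ deletes. /bb/ is a geminate; the first /b/ deletes. /zz/ is a geminate; the first /z/ deletes. → [geveeboziuva].
/bahhuagoxxu/: /hh/ is a geminate; the first /h/ deletes. /xx/ is a geminate; the first /x/ deletes. → [bahuagoxu].
/sijjellaazzitte/: /jj/ is a geminate; the first /j/ deletes. /ll/ is a geminate; the first /l/ deletes. /zz/ is a geminate; the first /z/ deletes. /tt/ is a geminate; the first /t/ deletes. → [sijelaazite].
/gewpefewzozosee/: the rule's environment is not met; surfaces unchanged as [gewpefewzozosee].

geveeboziuva, bahuagoxu, sijelaazite, gewpefewzozosee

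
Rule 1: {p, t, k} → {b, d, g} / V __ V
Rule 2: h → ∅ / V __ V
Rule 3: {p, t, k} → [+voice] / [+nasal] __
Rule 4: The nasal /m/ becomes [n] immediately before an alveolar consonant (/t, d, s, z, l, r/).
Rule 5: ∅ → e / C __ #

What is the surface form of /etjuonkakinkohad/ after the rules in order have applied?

etjuongagingoade

Rule 1 (intervocalic voicing): /k/ is a voiceless stop between vowels /a/ and /i/, so it voices to [g]. /etjuonkakinkohad/ → etjuonkaginkohad.
Rule 2 (intervocalic h-deletion): /h/ occurs between vowels /o/ and /a/, so it deletes. /etjuonkaginkohad/ → etjuonkaginkoad.
Rule 3 (post-nasal voicing): /k/ is a voiceless stop immediately after the nasal /n/, so it voices to [g]. /k/ is a voiceless stop immediately after the nasal /n/, so it voices to [g]. /etjuonkaginkoad/ → etjuongagingoad.
Rule 4 (nasal place assimilation): no segment meets the environment; /etjuongagingoad/ is unchanged.
Rule 5 (final e-epenthesis): the form ends in the consonant /d/, so [e] is inserted word-finally. /etjuongagingoad/ → etjuongagingoade.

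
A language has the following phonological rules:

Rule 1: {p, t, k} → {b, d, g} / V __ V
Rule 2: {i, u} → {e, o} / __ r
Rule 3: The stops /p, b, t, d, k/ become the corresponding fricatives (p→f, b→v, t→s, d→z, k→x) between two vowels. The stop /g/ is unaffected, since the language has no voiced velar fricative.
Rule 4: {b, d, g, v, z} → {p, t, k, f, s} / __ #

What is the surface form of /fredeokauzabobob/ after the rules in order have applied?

frezeogauzavovop

Rule 1 (intervocalic voicing): /k/ is a voiceless stop between vowels /o/ and /a/, so it voices to [g]. /fredeokauzabobob/ → fredeogauzabobob.
Rule 2 (pre-rhotic lowering): no segment meets the environment; /fredeogauzabobob/ is unchanged.
Rule 3 (intervocalic spirantization): /d/ is a stop between vowels /e/ and /e/, so it spirantizes to the fricative [z]. /b/ is a stop between vowels /a/ and /o/, so it spirantizes to the fricative [v]. /b/ is a stop between vowels /o/ and /o/, so it spirantizes to the fricative [v]. /fredeogauzabobob/ → frezeogauzavovob.
Rule 4 (final devoicing): /b/ is a voiced obstruent in word-final position, so it devoices to [p]. /frezeogauzavovob/ → frezeogauzavovop.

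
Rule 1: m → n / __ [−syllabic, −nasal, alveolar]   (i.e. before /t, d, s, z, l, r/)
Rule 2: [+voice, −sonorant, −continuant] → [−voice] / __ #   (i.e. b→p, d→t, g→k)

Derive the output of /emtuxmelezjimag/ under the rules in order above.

Rule 1 (nasal place assimilation): /m/ precedes the alveolar consonant /t/, so it assimilates in place to [n]. /emtuxmelezjimag/ → entuxmelezjimag.
Rule 2 (final devoicing): /g/ is a voiced stop in word-final position, so it devoices to [k]. /entuxmelezjimag/ → entuxmelezjimak.

entuxmelezjimak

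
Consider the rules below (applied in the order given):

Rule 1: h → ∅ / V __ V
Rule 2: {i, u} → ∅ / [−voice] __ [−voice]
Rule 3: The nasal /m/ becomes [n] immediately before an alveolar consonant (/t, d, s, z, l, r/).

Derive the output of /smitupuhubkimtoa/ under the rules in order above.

Rule 1 (intervocalic h-deletion): /h/ occurs between vowels /u/ and /u/, so it deletes. /smitupuhubkimtoa/ → smitupuubkimtoa.
Rule 2 (high vowel syncope): /u/ is a high vowel flanked by voiceless consonants /t/ and /p/, so it deletes. /smitupuubkimtoa/ → smitpuubkimtoa.
Rule 3 (nasal place assimilation): /m/ precedes the alveolar consonant /t/, so it assimilates in place to [n]. /smitpuubkimtoa/ → smitpuubkintoa.

smitpuubkintoa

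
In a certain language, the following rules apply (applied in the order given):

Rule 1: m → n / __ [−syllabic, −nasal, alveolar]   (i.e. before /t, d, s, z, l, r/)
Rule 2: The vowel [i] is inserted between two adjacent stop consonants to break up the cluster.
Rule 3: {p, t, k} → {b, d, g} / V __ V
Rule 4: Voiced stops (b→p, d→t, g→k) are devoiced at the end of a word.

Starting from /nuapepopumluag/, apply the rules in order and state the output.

Rule 1 (nasal place assimilation): /m/ precedes the alveolar consonant /l/, so it assimilates in place to [n]. /nuapepopumluag/ → nuapepopunluag.
Rule 2 (stop-cluster i-epenthesis): no segment meets the environment; /nuapepopunluag/ is unchanged.
Rule 3 (intervocalic voicing): /p/ is a voiceless stop between vowels /a/ and /e/, so it voices to [b]. /p/ is a voiceless stop between vowels /e/ and /o/, so it voices to [b]. /p/ is a voiceless stop between vowels /o/ and /u/, so it voices to [b]. /nuapepopunluag/ → nuabebobunluag.
Rule 4 (final devoicing): /g/ is a voiced stop in word-final position, so it devoices to [k]. /nuabebobunluag/ → nuabebobunluak.

nuabebobunluak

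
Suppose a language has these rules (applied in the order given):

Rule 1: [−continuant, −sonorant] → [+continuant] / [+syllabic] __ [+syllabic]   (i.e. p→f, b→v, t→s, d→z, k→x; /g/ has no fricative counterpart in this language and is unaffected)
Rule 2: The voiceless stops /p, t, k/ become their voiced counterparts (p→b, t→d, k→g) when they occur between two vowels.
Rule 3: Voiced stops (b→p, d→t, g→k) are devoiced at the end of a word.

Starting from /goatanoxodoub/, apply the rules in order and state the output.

Rule 1 (intervocalic spirantization): /t/ is a stop between vowels /a/ and /a/, so it spirantizes to the fricative [s]. /d/ is a stop between vowels /o/ and /o/, so it spirantizes to the fricative [z]. /goatanoxodoub/ → goasanoxozoub.
Rule 2 (intervocalic voicing): no segment meets the environment; /goasanoxozoub/ is unchanged.
Rule 3 (final devoicing): /b/ is a voiced stop in word-final position, so it devoices to [p]. /goasanoxozoub/ → goasanoxozoup.

goasanoxozoup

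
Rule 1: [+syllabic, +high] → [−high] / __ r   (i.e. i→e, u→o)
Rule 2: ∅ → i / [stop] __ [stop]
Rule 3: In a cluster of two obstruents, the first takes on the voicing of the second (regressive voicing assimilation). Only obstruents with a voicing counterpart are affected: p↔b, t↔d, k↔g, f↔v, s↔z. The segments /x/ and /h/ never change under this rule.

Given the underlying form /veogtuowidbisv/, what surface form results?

veogituowidibizv

Rule 1 (pre-rhotic lowering): no segment meets the environment; /veogtuowidbisv/ is unchanged.
Rule 2 (stop-cluster i-epenthesis): /g/ and /t/ form a stop–stop cluster, so [i] is inserted between them. /d/ and /b/ form a stop–stop cluster, so [i] is inserted between them. /veogtuowidbisv/ → veogituowidibisv.
Rule 3 (regressive voicing assimilation): /s/ precedes the voiced obstruent /v/, so it voices to [z] by assimilation. /veogituowidibisv/ → veogituowidibizv.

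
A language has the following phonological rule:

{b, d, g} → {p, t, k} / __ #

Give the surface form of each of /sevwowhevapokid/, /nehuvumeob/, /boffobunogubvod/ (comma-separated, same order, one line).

/sevwowhevapokid/: /d/ is a voiced stop in word-final position, so it devoices to [t]. → [sevwowhevapokit].
/nehuvumeob/: /b/ is a voiced stop in word-final position, so it devoices to [p]. → [nehuvumeop].
/boffobunogubvod/: /d/ is a voiced stop in word-final position, so it devoices to [t]. → [boffobunogubvot].

sevwowhevapokit, nehuvumeop, boffobunogubvot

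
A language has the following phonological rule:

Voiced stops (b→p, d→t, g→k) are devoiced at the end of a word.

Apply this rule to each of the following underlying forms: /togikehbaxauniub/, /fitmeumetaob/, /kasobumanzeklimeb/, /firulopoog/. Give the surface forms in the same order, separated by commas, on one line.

togikehbaxauniup, fitmeumetaop, kasobumanzeklimep, firulopook

/togikehbaxauniub/: /b/ is a voiced stop in word-final position, so it devoices to [p]. → [togikehbaxauniup].
/fitmeumetaob/: /b/ is a voiced stop in word-final position, so it devoices to [p]. → [fitmeumetaop].
/kasobumanzeklimeb/: /b/ is a voiced stop in word-final position, so it devoices to [p]. → [kasobumanzeklimep].
/firulopoog/: /g/ is a voiced stop in word-final position, so it devoices to [k]. → [firulopook].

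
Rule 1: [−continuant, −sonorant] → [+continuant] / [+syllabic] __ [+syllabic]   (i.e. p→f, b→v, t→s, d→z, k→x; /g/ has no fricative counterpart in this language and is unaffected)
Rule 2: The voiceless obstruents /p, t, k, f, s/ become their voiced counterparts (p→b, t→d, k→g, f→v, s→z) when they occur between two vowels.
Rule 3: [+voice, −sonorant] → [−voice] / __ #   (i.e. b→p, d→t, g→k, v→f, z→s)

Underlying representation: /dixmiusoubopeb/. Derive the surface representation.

Rule 1 (intervocalic spirantization): /b/ is a stop between vowels /u/ and /o/, so it spirantizes to the fricative [v]. /p/ is a stop between vowels /o/ and /e/, so it spirantizes to the fricative [f]. /dixmiusoubopeb/ → dixmiusouvofeb.
Rule 2 (intervocalic voicing): /s/ is a voiceless obstruent between vowels /u/ and /o/, so it voices to [z]. /f/ is a voiceless obstruent between vowels /o/ and /e/, so it voices to [v]. /dixmiusouvofeb/ → dixmiuzouvoveb.
Rule 3 (final devoicing): /b/ is a voiced obstruent in word-final position, so it devoices to [p]. /dixmiuzouvoveb/ → dixmiuzouvovep.

dixmiuzouvovep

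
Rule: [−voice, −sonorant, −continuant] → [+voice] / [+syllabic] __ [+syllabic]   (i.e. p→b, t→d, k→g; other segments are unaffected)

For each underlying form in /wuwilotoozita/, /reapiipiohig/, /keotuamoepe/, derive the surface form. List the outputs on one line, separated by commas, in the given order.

/wuwilotoozita/: /t/ is a voiceless stop between vowels /o/ and /o/, so it voices to [d]. /t/ is a voiceless stop between vowels /i/ and /a/, so it voices to [d]. → [wuwilodoozida].
/reapiipiohig/: /p/ is a voiceless stop between vowels /a/ and /i/, so it voices to [b]. /p/ is a voiceless stop between vowels /i/ and /i/, so it voices to [b]. → [reabiibiohig].
/keotuamoepe/: /t/ is a voiceless stop between vowels /o/ and /u/, so it voices to [d]. /p/ is a voiceless stop between vowels /e/ and /e/, so it voices to [b]. → [keoduamoebe].

wuwilodoozida, reabiibiohig, keoduamoebe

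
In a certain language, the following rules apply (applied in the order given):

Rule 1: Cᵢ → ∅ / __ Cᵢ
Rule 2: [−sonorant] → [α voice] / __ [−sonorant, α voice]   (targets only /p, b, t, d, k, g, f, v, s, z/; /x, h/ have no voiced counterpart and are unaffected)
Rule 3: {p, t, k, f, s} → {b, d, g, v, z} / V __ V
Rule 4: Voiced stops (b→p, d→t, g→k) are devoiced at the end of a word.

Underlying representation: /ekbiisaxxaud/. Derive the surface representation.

Rule 1 (degemination): /xx/ is a geminate; the first /x/ deletes. /ekbiisaxxaud/ → ekbiisaxaud.
Rule 2 (regressive voicing assimilation): /k/ precedes the voiced obstruent /b/, so it voices to [g] by assimilation. /ekbiisaxaud/ → egbiisaxaud.
Rule 3 (intervocalic voicing): /s/ is a voiceless obstruent between vowels /i/ and /a/, so it voices to [z]. /egbiisaxaud/ → egbiizaxaud.
Rule 4 (final devoicing): /d/ is a voiced stop in word-final position, so it devoices to [t]. /egbiizaxaud/ → egbiizaxaut.

egbiizaxaut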